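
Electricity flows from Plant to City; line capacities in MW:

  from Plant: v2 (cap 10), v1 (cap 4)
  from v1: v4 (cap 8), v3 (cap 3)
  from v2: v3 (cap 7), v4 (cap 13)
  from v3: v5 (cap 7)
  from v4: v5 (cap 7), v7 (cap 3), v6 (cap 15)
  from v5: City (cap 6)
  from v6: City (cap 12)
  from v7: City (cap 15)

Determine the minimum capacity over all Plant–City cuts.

Augment Plant→v1→v3→v5→City: bottleneck 3, flow now 3.
Augment Plant→v1→v4→v5→City: bottleneck 1, flow now 4.
Augment Plant→v2→v3→v5→City: bottleneck 2, flow now 6.
Augment Plant→v2→v4→v6→City: bottleneck 8, flow now 14.
No augmenting path remains; maximum flow = 14.
By max-flow min-cut, the minimum cut capacity equals the max flow.
In the residual graph, reachable from Plant: {Plant}.
Min-cut edges: Plant→v1 (4), Plant→v2 (10); capacity 4 + 10 = 14.

14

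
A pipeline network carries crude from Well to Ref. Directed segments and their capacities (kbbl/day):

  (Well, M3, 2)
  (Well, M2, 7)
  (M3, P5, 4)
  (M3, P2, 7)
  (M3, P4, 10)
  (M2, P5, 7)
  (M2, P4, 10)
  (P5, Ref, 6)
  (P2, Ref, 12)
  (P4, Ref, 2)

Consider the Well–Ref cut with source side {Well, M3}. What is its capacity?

28

Edges leaving {Well, M3}: Well→M2 (7), M3→P5 (4), M3→P2 (7), M3→P4 (10).
Cut capacity = 7 + 4 + 7 + 10 = 28.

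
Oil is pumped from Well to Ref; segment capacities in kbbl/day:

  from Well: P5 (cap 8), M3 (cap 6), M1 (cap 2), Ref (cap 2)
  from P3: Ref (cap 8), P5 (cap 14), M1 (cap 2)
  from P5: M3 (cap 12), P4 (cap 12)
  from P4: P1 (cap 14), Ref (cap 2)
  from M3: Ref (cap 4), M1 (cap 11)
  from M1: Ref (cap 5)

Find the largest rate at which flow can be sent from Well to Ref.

Augment Well→Ref: bottleneck 2, flow now 2.
Augment Well→M3→Ref: bottleneck 4, flow now 6.
Augment Well→M1→Ref: bottleneck 2, flow now 8.
Augment Well→P5→P4→Ref: bottleneck 2, flow now 10.
Augment Well→M3→M1→Ref: bottleneck 2, flow now 12.
Augment Well→P5→M3→M1→Ref: bottleneck 1, flow now 13.
No augmenting path remains; maximum flow = 13.
In the residual graph, reachable from Well: {Well, P5, P4, M3, M1, P1}.
Min-cut edges: Well→Ref (2), P4→Ref (2), M3→Ref (4), M1→Ref (5); capacity 2 + 2 + 4 + 5 = 13.
This cut is saturated, so no flow can exceed 13.

13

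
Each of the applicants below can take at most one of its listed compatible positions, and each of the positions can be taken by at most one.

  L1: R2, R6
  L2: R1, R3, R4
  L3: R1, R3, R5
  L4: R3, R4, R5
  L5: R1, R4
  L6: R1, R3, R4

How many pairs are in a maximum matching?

5

Unit-capacity flow: source→left, listed edges, right→sink; max matching = max flow.
Augmenting path L1→R2 (+1); matched 1.
Augmenting path L2→R1 (+1); matched 2.
Augmenting path L3→R3 (+1); matched 3.
Augmenting path L4→R4 (+1); matched 4.
Augmenting path L5→R4→L4→R5 (+1); matched 5.
No augmenting path remains; maximum matching = 5.
König certificate: {L1, R1, R3, R4, R5} is a vertex cover of size 5 (every listed pair touches it), so no matching can be larger.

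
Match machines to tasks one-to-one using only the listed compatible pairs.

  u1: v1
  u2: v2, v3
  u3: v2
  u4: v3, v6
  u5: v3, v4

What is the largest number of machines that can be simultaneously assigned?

5

Unit-capacity flow: source→left, listed edges, right→sink; max matching = max flow.
Augmenting path u1→v1 (+1); matched 1.
Augmenting path u2→v2 (+1); matched 2.
Augmenting path u4→v3 (+1); matched 3.
Augmenting path u5→v4 (+1); matched 4.
Augmenting path u3→v2→u2→v3→u4→v6 (+1); matched 5.
No augmenting path remains; maximum matching = 5.
König certificate: {u1, u2, u3, u4, u5} is a vertex cover of size 5 (every listed pair touches it), so no matching can be larger.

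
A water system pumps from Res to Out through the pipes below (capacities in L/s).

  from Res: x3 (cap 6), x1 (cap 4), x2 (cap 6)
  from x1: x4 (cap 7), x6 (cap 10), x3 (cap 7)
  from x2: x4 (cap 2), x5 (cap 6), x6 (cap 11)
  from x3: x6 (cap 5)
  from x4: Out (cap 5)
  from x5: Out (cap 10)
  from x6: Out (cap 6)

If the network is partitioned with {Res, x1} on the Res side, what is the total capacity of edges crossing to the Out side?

36

Edges leaving {Res, x1}: Res→x2 (6), Res→x3 (6), x1→x3 (7), x1→x4 (7), x1→x6 (10).
Cut capacity = 6 + 6 + 7 + 7 + 10 = 36.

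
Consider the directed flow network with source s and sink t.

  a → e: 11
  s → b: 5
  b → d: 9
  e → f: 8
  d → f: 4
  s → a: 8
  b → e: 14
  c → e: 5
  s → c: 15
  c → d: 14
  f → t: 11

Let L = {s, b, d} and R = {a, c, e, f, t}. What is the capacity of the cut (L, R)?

Edges leaving {s, b, d}: s→a (8), s→c (15), b→e (14), d→f (4).
Cut capacity = 8 + 15 + 14 + 4 = 41.

41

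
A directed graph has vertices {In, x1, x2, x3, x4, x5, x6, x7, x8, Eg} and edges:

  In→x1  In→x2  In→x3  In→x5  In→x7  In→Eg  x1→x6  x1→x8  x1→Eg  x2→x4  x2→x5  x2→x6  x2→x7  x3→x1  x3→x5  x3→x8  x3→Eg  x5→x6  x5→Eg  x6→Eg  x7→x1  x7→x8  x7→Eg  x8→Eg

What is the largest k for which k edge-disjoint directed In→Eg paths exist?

6

Assign every edge capacity 1; by Menger, the answer equals the max flow.
Path In→Eg (+1); total 1.
Path In→x1→Eg (+1); total 2.
Path In→x3→Eg (+1); total 3.
Path In→x5→Eg (+1); total 4.
Path In→x7→Eg (+1); total 5.
Path In→x2→x6→Eg (+1); total 6.
No residual In→Eg path; max flow = 6.
Certifying cut of size 6: {In→Eg, In→x1, In→x2, In→x3, In→x5, In→x7}.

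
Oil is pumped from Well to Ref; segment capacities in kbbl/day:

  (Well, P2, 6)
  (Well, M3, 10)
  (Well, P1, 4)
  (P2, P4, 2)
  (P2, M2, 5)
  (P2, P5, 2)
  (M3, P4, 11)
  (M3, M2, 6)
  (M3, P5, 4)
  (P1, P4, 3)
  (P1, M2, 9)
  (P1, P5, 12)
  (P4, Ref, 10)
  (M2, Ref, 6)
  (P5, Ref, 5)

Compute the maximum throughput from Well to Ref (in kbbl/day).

20

Augment Well→P2→P4→Ref: bottleneck 2, flow now 2.
Augment Well→P2→M2→Ref: bottleneck 4, flow now 6.
Augment Well→M3→P4→Ref: bottleneck 8, flow now 14.
Augment Well→M3→M2→Ref: bottleneck 2, flow now 16.
Augment Well→P1→P5→Ref: bottleneck 4, flow now 20.
No augmenting path remains; maximum flow = 20.
In the residual graph, reachable from Well: {Well}.
Min-cut edges: Well→P2 (6), Well→M3 (10), Well→P1 (4); capacity 6 + 10 + 4 = 20.
This cut is saturated, so no flow can exceed 20.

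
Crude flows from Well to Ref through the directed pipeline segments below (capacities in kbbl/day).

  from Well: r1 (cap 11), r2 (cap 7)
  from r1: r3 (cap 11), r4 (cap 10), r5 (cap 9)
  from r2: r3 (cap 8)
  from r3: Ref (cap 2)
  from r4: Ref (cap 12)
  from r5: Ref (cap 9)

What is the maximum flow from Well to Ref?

Augment Well→r1→r3→Ref: bottleneck 2, flow now 2.
Augment Well→r1→r4→Ref: bottleneck 9, flow now 11.
Augment Well→r2→r3→r1→r4→Ref: bottleneck 1, flow now 12. (uses reverse residual edge)
Augment Well→r2→r3→r1→r5→Ref: bottleneck 1, flow now 13. (uses reverse residual edge)
No augmenting path remains; maximum flow = 13.
In the residual graph, reachable from Well: {Well, r2, r3}.
Min-cut edges: Well→r1 (11), r3→Ref (2); capacity 11 + 2 = 13.
This cut is saturated, so no flow can exceed 13.

13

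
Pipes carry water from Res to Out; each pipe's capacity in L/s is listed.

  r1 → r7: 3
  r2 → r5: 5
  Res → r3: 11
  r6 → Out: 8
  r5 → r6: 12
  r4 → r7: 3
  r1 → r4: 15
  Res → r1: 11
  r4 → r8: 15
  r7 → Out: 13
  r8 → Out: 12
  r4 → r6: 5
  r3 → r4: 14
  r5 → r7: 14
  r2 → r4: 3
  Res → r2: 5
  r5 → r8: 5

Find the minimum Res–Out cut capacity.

27

Augment Res→r1→r7→Out: bottleneck 3, flow now 3.
Augment Res→r1→r4→r6→Out: bottleneck 5, flow now 8.
Augment Res→r1→r4→r7→Out: bottleneck 3, flow now 11.
Augment Res→r2→r4→r8→Out: bottleneck 3, flow now 14.
Augment Res→r2→r5→r6→Out: bottleneck 2, flow now 16.
Augment Res→r3→r4→r8→Out: bottleneck 9, flow now 25.
Augment Res→r3→r4→r2→r5→r6→Out: bottleneck 1, flow now 26. (uses reverse residual edge)
Augment Res→r3→r4→r2→r5→r7→Out: bottleneck 1, flow now 27. (uses reverse residual edge)
No augmenting path remains; maximum flow = 27.
By max-flow min-cut, the minimum cut capacity equals the max flow.
In the residual graph, reachable from Res: {Res}.
Min-cut edges: Res→r1 (11), Res→r2 (5), Res→r3 (11); capacity 11 + 5 + 11 = 27.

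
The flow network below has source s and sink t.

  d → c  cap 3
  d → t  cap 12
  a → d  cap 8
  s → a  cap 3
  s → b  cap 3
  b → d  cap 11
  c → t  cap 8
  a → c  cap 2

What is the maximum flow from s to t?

6

Augment s→a→c→t: bottleneck 2, flow now 2.
Augment s→a→d→t: bottleneck 1, flow now 3.
Augment s→b→d→t: bottleneck 3, flow now 6.
No augmenting path remains; maximum flow = 6.
In the residual graph, reachable from s: {s}.
Min-cut edges: s→a (3), s→b (3); capacity 3 + 3 = 6.
This cut is saturated, so no flow can exceed 6.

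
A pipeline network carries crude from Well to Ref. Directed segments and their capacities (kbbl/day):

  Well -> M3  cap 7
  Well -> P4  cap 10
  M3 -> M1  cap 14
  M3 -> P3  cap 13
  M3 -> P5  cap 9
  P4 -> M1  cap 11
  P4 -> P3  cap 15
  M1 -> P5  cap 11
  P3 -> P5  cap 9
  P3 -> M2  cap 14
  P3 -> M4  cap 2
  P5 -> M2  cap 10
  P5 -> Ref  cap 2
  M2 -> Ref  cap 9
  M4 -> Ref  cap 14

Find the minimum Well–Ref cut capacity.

Augment Well→M3→P5→Ref: bottleneck 2, flow now 2.
Augment Well→M3→P3→M2→Ref: bottleneck 5, flow now 7.
Augment Well→P4→P3→M2→Ref: bottleneck 4, flow now 11.
Augment Well→P4→P3→M4→Ref: bottleneck 2, flow now 13.
No augmenting path remains; maximum flow = 13.
By max-flow min-cut, the minimum cut capacity equals the max flow.
In the residual graph, reachable from Well: {Well, M3, P4, M1, P3, P5, M2}.
Min-cut edges: P3→M4 (2), P5→Ref (2), M2→Ref (9); capacity 2 + 2 + 9 = 13.

13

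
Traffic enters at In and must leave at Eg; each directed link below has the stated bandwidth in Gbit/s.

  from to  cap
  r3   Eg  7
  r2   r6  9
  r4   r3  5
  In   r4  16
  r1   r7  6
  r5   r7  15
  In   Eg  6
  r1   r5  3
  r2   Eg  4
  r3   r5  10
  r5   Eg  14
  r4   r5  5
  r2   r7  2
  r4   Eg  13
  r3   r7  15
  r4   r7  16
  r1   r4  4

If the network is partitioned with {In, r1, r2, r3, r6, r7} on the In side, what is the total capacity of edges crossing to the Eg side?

Edges leaving {In, r1, r2, r3, r6, r7}: In→r4 (16), In→Eg (6), r1→r4 (4), r1→r5 (3), r2→Eg (4), r3→r5 (10), r3→Eg (7).
Cut capacity = 16 + 6 + 4 + 3 + 4 + 10 + 7 = 50.

50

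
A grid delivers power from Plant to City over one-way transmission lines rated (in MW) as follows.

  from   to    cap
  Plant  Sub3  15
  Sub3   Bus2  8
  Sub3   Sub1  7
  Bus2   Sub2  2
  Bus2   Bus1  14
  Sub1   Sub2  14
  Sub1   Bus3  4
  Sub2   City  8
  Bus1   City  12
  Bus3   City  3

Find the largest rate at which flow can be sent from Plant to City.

Augment Plant→Sub3→Bus2→Sub2→City: bottleneck 2, flow now 2.
Augment Plant→Sub3→Bus2→Bus1→City: bottleneck 6, flow now 8.
Augment Plant→Sub3→Sub1→Sub2→City: bottleneck 6, flow now 14.
Augment Plant→Sub3→Sub1→Bus3→City: bottleneck 1, flow now 15.
No augmenting path remains; maximum flow = 15.
In the residual graph, reachable from Plant: {Plant}.
Min-cut edges: Plant→Sub3 (15); capacity 15 = 15.
This cut is saturated, so no flow can exceed 15.

15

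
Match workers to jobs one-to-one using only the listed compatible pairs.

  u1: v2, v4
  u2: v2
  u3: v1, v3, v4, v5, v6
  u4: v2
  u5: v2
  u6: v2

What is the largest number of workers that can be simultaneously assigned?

Unit-capacity flow: source→left, listed edges, right→sink; max matching = max flow.
Augmenting path u1→v2 (+1); matched 1.
Augmenting path u3→v1 (+1); matched 2.
Augmenting path u2→v2→u1→v4 (+1); matched 3.
No augmenting path remains; maximum matching = 3.
König certificate: {u1, u3, v2} is a vertex cover of size 3 (every listed pair touches it), so no matching can be larger.

3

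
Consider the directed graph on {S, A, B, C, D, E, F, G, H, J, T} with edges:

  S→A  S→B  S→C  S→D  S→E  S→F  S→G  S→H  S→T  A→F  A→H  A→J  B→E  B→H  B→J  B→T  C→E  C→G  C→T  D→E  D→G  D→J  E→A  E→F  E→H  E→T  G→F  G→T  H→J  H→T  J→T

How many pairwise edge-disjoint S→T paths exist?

7

Assign every edge capacity 1; by Menger, the answer equals the max flow.
Path S→T (+1); total 1.
Path S→B→T (+1); total 2.
Path S→C→T (+1); total 3.
Path S→E→T (+1); total 4.
Path S→G→T (+1); total 5.
Path S→H→T (+1); total 6.
Path S→A→J→T (+1); total 7.
No residual S→T path; max flow = 7.
Certifying cut of size 7: {E→T, G→T, H→T, J→T, S→B, S→C, S→T}.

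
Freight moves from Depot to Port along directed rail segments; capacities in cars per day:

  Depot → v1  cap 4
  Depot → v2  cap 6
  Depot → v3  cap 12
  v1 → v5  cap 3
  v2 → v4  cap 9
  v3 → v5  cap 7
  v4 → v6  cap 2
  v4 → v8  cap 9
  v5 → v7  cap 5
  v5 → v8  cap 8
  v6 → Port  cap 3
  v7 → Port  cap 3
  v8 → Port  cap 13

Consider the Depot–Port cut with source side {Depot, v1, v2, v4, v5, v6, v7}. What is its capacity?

Edges leaving {Depot, v1, v2, v4, v5, v6, v7}: Depot→v3 (12), v4→v8 (9), v5→v8 (8), v6→Port (3), v7→Port (3).
Cut capacity = 12 + 9 + 8 + 3 + 3 = 35.

35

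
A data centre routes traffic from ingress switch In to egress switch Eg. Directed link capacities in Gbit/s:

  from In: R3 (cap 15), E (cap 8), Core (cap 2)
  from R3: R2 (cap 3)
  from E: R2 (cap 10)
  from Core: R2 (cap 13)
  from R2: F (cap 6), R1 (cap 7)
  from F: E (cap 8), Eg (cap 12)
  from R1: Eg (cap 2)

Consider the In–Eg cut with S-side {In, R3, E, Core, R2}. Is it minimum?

Given cut capacity: 6 + 7 = 13.
Augment In→R3→R2→F→Eg: bottleneck 3, flow now 3.
Augment In→E→R2→F→Eg: bottleneck 3, flow now 6.
Augment In→E→R2→R1→Eg: bottleneck 2, flow now 8.
No augmenting path remains; maximum flow = 8.
In the residual graph, reachable from In: {In, R3, E, Core, R2, R1}.
Min-cut edges: R2→F (6), R1→Eg (2); capacity 6 + 2 = 8.
Cut capacity 13 exceeds the max flow 8, so it is not minimum.

No — its capacity is 13, but the minimum cut has capacity 8.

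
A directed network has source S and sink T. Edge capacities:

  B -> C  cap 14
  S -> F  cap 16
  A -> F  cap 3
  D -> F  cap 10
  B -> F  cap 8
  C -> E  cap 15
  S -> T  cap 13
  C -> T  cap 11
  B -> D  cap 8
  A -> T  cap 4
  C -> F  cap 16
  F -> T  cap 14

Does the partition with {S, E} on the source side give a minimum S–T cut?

No — its capacity is 29, but the minimum cut has capacity 27.

Given cut capacity: 16 + 13 = 29.
Augment S→T: bottleneck 13, flow now 13.
Augment S→F→T: bottleneck 14, flow now 27.
No augmenting path remains; maximum flow = 27.
In the residual graph, reachable from S: {S, F}.
Min-cut edges: S→T (13), F→T (14); capacity 13 + 14 = 27.
Cut capacity 29 exceeds the max flow 27, so it is not minimum.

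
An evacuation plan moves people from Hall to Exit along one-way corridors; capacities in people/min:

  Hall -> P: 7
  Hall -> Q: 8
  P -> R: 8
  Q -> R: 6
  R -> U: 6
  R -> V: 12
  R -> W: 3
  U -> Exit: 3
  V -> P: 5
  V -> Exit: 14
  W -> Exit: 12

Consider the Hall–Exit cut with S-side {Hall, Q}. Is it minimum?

Given cut capacity: 7 + 6 = 13.
Augment Hall→P→R→U→Exit: bottleneck 3, flow now 3.
Augment Hall→P→R→V→Exit: bottleneck 4, flow now 7.
Augment Hall→Q→R→V→Exit: bottleneck 6, flow now 13.
No augmenting path remains; maximum flow = 13.
Cut capacity 13 equals the max flow, so it is a minimum cut.

Yes — it is a minimum cut (capacity 13).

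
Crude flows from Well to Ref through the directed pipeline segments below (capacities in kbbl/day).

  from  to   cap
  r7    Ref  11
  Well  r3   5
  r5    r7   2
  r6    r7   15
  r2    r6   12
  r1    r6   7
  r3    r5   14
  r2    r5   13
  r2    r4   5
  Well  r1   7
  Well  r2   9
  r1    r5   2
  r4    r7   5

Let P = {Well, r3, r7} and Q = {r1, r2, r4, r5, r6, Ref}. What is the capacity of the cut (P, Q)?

41

Edges leaving {Well, r3, r7}: Well→r1 (7), Well→r2 (9), r3→r5 (14), r7→Ref (11).
Cut capacity = 7 + 9 + 14 + 11 = 41.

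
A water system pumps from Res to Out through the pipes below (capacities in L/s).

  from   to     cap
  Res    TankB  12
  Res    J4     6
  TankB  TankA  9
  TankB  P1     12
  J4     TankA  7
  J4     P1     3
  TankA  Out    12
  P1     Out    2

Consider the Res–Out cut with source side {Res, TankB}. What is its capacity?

27

Edges leaving {Res, TankB}: Res→J4 (6), TankB→TankA (9), TankB→P1 (12).
Cut capacity = 6 + 9 + 12 = 27.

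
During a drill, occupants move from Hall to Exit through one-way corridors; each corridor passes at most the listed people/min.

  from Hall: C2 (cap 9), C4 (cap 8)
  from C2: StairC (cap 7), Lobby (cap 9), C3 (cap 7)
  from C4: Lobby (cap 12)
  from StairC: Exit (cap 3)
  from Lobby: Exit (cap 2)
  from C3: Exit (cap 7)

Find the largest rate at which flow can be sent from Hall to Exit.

Augment Hall→C2→StairC→Exit: bottleneck 3, flow now 3.
Augment Hall→C2→Lobby→Exit: bottleneck 2, flow now 5.
Augment Hall→C2→C3→Exit: bottleneck 4, flow now 9.
Augment Hall→C4→Lobby→C2→C3→Exit: bottleneck 2, flow now 11. (uses reverse residual edge)
No augmenting path remains; maximum flow = 11.
In the residual graph, reachable from Hall: {Hall, C4, Lobby}.
Min-cut edges: Hall→C2 (9), Lobby→Exit (2); capacity 9 + 2 = 11.
This cut is saturated, so no flow can exceed 11.

11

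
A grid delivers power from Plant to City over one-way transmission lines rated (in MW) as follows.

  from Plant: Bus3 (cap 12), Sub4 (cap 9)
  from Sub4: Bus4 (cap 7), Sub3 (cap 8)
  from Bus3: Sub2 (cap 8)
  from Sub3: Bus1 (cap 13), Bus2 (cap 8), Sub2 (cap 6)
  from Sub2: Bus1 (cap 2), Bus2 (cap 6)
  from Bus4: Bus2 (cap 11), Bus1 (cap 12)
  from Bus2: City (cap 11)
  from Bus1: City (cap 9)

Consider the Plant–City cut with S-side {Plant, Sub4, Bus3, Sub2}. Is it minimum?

No — its capacity is 23, but the minimum cut has capacity 17.

Given cut capacity: 8 + 7 + 6 + 2 = 23.
Augment Plant→Sub4→Sub3→Bus2→City: bottleneck 8, flow now 8.
Augment Plant→Sub4→Bus4→Bus2→City: bottleneck 1, flow now 9.
Augment Plant→Bus3→Sub2→Bus2→City: bottleneck 2, flow now 11.
Augment Plant→Bus3→Sub2→Bus1→City: bottleneck 2, flow now 13.
Augment Plant→Bus3→Sub2→Bus2→Sub3→Bus1→City: bottleneck 4, flow now 17. (uses reverse residual edge)
No augmenting path remains; maximum flow = 17.
In the residual graph, reachable from Plant: {Plant, Bus3}.
Min-cut edges: Plant→Sub4 (9), Bus3→Sub2 (8); capacity 9 + 8 = 17.
Cut capacity 23 exceeds the max flow 17, so it is not minimum.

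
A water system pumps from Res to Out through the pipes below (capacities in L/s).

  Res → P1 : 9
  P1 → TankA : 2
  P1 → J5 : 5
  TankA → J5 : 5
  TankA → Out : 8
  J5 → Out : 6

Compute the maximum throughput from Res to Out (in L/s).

7

Augment Res→P1→TankA→Out: bottleneck 2, flow now 2.
Augment Res→P1→J5→Out: bottleneck 5, flow now 7.
No augmenting path remains; maximum flow = 7.
In the residual graph, reachable from Res: {Res, P1}.
Min-cut edges: P1→TankA (2), P1→J5 (5); capacity 2 + 5 = 7.
This cut is saturated, so no flow can exceed 7.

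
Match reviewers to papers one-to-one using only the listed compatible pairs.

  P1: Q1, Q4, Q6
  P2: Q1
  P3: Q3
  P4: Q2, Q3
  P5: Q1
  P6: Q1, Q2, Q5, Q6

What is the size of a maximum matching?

5

Unit-capacity flow: source→left, listed edges, right→sink; max matching = max flow.
Augmenting path P1→Q1 (+1); matched 1.
Augmenting path P3→Q3 (+1); matched 2.
Augmenting path P4→Q2 (+1); matched 3.
Augmenting path P6→Q5 (+1); matched 4.
Augmenting path P2→Q1→P1→Q4 (+1); matched 5.
No augmenting path remains; maximum matching = 5.
König certificate: {P1, P3, P4, P6, Q1} is a vertex cover of size 5 (every listed pair touches it), so no matching can be larger.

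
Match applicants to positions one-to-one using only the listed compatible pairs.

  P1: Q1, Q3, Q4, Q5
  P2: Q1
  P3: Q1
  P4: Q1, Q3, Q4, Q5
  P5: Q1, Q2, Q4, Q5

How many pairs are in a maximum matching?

Unit-capacity flow: source→left, listed edges, right→sink; max matching = max flow.
Augmenting path P1→Q1 (+1); matched 1.
Augmenting path P4→Q3 (+1); matched 2.
Augmenting path P5→Q2 (+1); matched 3.
Augmenting path P2→Q1→P1→Q4 (+1); matched 4.
No augmenting path remains; maximum matching = 4.
König certificate: {P1, P4, P5, Q1} is a vertex cover of size 4 (every listed pair touches it), so no matching can be larger.

4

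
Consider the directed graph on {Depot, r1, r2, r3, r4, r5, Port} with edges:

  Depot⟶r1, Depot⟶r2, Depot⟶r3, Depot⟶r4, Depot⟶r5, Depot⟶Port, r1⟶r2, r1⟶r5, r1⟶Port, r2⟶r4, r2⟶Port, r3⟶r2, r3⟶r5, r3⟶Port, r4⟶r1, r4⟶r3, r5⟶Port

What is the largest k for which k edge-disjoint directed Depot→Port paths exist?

5

Assign every edge capacity 1; by Menger, the answer equals the max flow.
Path Depot→Port (+1); total 1.
Path Depot→r1→Port (+1); total 2.
Path Depot→r2→Port (+1); total 3.
Path Depot→r3→Port (+1); total 4.
Path Depot→r5→Port (+1); total 5.
No residual Depot→Port path; max flow = 5.
Certifying cut of size 5: {Depot→Port, r1→Port, r2→Port, r3→Port, r5→Port}.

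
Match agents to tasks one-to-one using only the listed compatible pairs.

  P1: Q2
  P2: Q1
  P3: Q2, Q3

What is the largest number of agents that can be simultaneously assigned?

3

Unit-capacity flow: source→left, listed edges, right→sink; max matching = max flow.
Augmenting path P1→Q2 (+1); matched 1.
Augmenting path P2→Q1 (+1); matched 2.
Augmenting path P3→Q3 (+1); matched 3.
No augmenting path remains; maximum matching = 3.
König certificate: {P1, P2, P3} is a vertex cover of size 3 (every listed pair touches it), so no matching can be larger.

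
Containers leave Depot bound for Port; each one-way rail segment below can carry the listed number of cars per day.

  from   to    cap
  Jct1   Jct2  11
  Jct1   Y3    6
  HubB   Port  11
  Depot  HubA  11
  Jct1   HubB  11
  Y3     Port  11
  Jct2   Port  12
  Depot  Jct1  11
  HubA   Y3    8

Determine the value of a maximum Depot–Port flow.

Augment Depot→HubA→Y3→Port: bottleneck 8, flow now 8.
Augment Depot→Jct1→Y3→Port: bottleneck 3, flow now 11.
Augment Depot→Jct1→Jct2→Port: bottleneck 8, flow now 19.
No augmenting path remains; maximum flow = 19.
In the residual graph, reachable from Depot: {Depot, HubA}.
Min-cut edges: Depot→Jct1 (11), HubA→Y3 (8); capacity 11 + 8 = 19.
This cut is saturated, so no flow can exceed 19.

19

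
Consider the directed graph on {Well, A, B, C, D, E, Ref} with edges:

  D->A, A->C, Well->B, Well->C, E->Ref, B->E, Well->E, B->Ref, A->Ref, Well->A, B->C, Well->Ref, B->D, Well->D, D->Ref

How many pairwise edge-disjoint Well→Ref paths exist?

5

Assign every edge capacity 1; by Menger, the answer equals the max flow.
Path Well→Ref (+1); total 1.
Path Well→A→Ref (+1); total 2.
Path Well→B→Ref (+1); total 3.
Path Well→D→Ref (+1); total 4.
Path Well→E→Ref (+1); total 5.
No residual Well→Ref path; max flow = 5.
Certifying cut of size 5: {Well→A, Well→B, Well→D, Well→E, Well→Ref}.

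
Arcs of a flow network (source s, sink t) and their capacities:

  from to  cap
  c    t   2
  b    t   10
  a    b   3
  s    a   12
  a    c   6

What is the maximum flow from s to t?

Augment s→a→b→t: bottleneck 3, flow now 3.
Augment s→a→c→t: bottleneck 2, flow now 5.
No augmenting path remains; maximum flow = 5.
In the residual graph, reachable from s: {s, a, c}.
Min-cut edges: a→b (3), c→t (2); capacity 3 + 2 = 5.
This cut is saturated, so no flow can exceed 5.

5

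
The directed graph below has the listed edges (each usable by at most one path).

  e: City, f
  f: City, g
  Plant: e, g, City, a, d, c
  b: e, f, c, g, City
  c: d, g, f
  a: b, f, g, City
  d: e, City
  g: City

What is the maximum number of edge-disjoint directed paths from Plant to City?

Assign every edge capacity 1; by Menger, the answer equals the max flow.
Path Plant→City (+1); total 1.
Path Plant→a→City (+1); total 2.
Path Plant→d→City (+1); total 3.
Path Plant→e→City (+1); total 4.
Path Plant→g→City (+1); total 5.
Path Plant→c→f→City (+1); total 6.
No residual Plant→City path; max flow = 6.
Certifying cut of size 6: {Plant→City, Plant→a, Plant→c, Plant→d, Plant→e, Plant→g}.

6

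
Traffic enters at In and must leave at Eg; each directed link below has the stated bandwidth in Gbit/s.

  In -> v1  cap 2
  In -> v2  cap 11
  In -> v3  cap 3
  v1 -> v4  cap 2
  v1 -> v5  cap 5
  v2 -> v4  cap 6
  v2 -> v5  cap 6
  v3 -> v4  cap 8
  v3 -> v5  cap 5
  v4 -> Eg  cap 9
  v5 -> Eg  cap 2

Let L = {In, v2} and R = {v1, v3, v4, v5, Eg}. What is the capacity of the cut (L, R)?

Edges leaving {In, v2}: In→v1 (2), In→v3 (3), v2→v4 (6), v2→v5 (6).
Cut capacity = 2 + 3 + 6 + 6 = 17.

17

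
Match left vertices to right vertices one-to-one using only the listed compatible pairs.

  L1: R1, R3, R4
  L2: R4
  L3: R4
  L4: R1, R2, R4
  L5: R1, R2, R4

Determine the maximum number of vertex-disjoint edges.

4

Unit-capacity flow: source→left, listed edges, right→sink; max matching = max flow.
Augmenting path L1→R1 (+1); matched 1.
Augmenting path L2→R4 (+1); matched 2.
Augmenting path L4→R2 (+1); matched 3.
Augmenting path L5→R1→L1→R3 (+1); matched 4.
No augmenting path remains; maximum matching = 4.
König certificate: {L1, L4, L5, R4} is a vertex cover of size 4 (every listed pair touches it), so no matching can be larger.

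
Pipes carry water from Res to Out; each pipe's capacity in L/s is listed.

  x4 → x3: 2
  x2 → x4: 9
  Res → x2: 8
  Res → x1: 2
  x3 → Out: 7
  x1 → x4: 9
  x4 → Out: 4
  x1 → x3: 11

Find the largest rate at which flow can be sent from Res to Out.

8

Augment Res→x1→x3→Out: bottleneck 2, flow now 2.
Augment Res→x2→x4→Out: bottleneck 4, flow now 6.
Augment Res→x2→x4→x3→Out: bottleneck 2, flow now 8.
No augmenting path remains; maximum flow = 8.
In the residual graph, reachable from Res: {Res, x2, x4}.
Min-cut edges: Res→x1 (2), x4→x3 (2), x4→Out (4); capacity 2 + 2 + 4 = 8.
This cut is saturated, so no flow can exceed 8.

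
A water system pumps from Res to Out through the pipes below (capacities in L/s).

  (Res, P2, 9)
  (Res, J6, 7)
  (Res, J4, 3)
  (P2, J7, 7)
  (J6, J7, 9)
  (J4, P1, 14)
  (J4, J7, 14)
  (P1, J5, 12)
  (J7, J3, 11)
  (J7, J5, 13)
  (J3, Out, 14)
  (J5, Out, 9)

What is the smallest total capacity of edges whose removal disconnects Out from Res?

17

Augment Res→P2→J7→J3→Out: bottleneck 7, flow now 7.
Augment Res→J6→J7→J3→Out: bottleneck 4, flow now 11.
Augment Res→J6→J7→J5→Out: bottleneck 3, flow now 14.
Augment Res→J4→P1→J5→Out: bottleneck 3, flow now 17.
No augmenting path remains; maximum flow = 17.
By max-flow min-cut, the minimum cut capacity equals the max flow.
In the residual graph, reachable from Res: {Res, P2}.
Min-cut edges: Res→J6 (7), Res→J4 (3), P2→J7 (7); capacity 7 + 3 + 7 = 17.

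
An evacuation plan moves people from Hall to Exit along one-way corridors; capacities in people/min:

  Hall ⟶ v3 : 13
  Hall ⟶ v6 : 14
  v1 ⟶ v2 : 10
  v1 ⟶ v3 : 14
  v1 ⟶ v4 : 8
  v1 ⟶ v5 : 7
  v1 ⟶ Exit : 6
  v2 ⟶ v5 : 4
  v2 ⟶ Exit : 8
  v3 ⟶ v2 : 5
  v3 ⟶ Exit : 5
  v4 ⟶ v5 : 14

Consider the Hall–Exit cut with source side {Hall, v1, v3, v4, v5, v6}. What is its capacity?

Edges leaving {Hall, v1, v3, v4, v5, v6}: v1→v2 (10), v1→Exit (6), v3→v2 (5), v3→Exit (5).
Cut capacity = 10 + 6 + 5 + 5 = 26.

26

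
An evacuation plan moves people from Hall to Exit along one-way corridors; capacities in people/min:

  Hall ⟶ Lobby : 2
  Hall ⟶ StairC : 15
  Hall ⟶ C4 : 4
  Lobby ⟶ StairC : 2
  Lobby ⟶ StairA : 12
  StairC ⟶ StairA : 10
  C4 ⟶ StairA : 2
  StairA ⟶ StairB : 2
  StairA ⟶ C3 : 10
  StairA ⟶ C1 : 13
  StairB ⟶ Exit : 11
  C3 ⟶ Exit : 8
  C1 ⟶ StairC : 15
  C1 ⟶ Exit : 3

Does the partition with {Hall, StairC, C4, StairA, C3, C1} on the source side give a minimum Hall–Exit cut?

No — its capacity is 15, but the minimum cut has capacity 13.

Given cut capacity: 2 + 2 + 8 + 3 = 15.
Augment Hall→Lobby→StairA→StairB→Exit: bottleneck 2, flow now 2.
Augment Hall→StairC→StairA→C3→Exit: bottleneck 8, flow now 10.
Augment Hall→StairC→StairA→C1→Exit: bottleneck 2, flow now 12.
Augment Hall→C4→StairA→C1→Exit: bottleneck 1, flow now 13.
No augmenting path remains; maximum flow = 13.
In the residual graph, reachable from Hall: {Hall, Lobby, StairC, C4, StairA, C3, C1}.
Min-cut edges: StairA→StairB (2), C3→Exit (8), C1→Exit (3); capacity 2 + 8 + 3 = 13.
Cut capacity 15 exceeds the max flow 13, so it is not minimum.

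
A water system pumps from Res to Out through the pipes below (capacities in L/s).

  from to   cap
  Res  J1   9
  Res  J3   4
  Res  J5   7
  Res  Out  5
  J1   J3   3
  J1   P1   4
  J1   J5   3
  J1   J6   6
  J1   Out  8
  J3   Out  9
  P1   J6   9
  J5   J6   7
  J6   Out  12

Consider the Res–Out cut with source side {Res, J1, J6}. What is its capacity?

Edges leaving {Res, J1, J6}: Res→J3 (4), Res→J5 (7), Res→Out (5), J1→J3 (3), J1→P1 (4), J1→J5 (3), J1→Out (8), J6→Out (12).
Cut capacity = 4 + 7 + 5 + 3 + 4 + 3 + 8 + 12 = 46.

46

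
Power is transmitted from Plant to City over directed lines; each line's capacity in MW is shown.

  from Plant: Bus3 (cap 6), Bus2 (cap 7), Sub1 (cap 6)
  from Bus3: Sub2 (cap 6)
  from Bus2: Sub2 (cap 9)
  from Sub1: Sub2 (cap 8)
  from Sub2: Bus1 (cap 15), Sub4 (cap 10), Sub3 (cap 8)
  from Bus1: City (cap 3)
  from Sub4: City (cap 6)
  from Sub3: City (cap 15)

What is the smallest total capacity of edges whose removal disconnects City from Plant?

17

Augment Plant→Bus3→Sub2→Bus1→City: bottleneck 3, flow now 3.
Augment Plant→Bus3→Sub2→Sub4→City: bottleneck 3, flow now 6.
Augment Plant→Bus2→Sub2→Sub4→City: bottleneck 3, flow now 9.
Augment Plant→Bus2→Sub2→Sub3→City: bottleneck 4, flow now 13.
Augment Plant→Sub1→Sub2→Sub3→City: bottleneck 4, flow now 17.
No augmenting path remains; maximum flow = 17.
By max-flow min-cut, the minimum cut capacity equals the max flow.
In the residual graph, reachable from Plant: {Plant, Bus3, Bus2, Sub1, Sub2, Bus1, Sub4}.
Min-cut edges: Sub2→Sub3 (8), Bus1→City (3), Sub4→City (6); capacity 8 + 3 + 6 = 17.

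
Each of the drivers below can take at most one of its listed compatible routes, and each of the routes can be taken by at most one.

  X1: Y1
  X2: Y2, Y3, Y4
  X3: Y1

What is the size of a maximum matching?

2

Unit-capacity flow: source→left, listed edges, right→sink; max matching = max flow.
Augmenting path X1→Y1 (+1); matched 1.
Augmenting path X2→Y2 (+1); matched 2.
No augmenting path remains; maximum matching = 2.
König certificate: {X2, Y1} is a vertex cover of size 2 (every listed pair touches it), so no matching can be larger.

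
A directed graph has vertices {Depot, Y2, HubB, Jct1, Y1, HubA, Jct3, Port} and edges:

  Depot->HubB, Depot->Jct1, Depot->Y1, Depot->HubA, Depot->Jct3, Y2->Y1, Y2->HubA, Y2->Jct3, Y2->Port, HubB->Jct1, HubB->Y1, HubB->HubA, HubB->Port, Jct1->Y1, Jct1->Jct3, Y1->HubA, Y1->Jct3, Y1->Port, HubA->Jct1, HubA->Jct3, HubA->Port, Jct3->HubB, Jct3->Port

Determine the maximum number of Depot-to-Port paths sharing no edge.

4

Assign every edge capacity 1; by Menger, the answer equals the max flow.
Path Depot→HubB→Port (+1); total 1.
Path Depot→Y1→Port (+1); total 2.
Path Depot→HubA→Port (+1); total 3.
Path Depot→Jct3→Port (+1); total 4.
No residual Depot→Port path; max flow = 4.
Certifying cut of size 4: {HubA→Port, HubB→Port, Jct3→Port, Y1→Port}.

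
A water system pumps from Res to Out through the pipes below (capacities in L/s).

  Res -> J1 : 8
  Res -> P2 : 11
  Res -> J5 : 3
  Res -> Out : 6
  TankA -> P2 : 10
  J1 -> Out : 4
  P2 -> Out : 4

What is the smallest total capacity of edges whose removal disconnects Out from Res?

Augment Res→Out: bottleneck 6, flow now 6.
Augment Res→J1→Out: bottleneck 4, flow now 10.
Augment Res→P2→Out: bottleneck 4, flow now 14.
No augmenting path remains; maximum flow = 14.
By max-flow min-cut, the minimum cut capacity equals the max flow.
In the residual graph, reachable from Res: {Res, J1, P2, J5}.
Min-cut edges: Res→Out (6), J1→Out (4), P2→Out (4); capacity 6 + 4 + 4 = 14.

14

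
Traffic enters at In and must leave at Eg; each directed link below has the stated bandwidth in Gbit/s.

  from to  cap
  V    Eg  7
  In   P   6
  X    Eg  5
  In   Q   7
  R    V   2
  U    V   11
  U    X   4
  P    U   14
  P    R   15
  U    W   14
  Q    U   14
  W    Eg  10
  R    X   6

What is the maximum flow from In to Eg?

Augment In→P→R→V→Eg: bottleneck 2, flow now 2.
Augment In→P→R→X→Eg: bottleneck 4, flow now 6.
Augment In→Q→U→V→Eg: bottleneck 5, flow now 11.
Augment In→Q→U→W→Eg: bottleneck 2, flow now 13.
No augmenting path remains; maximum flow = 13.
In the residual graph, reachable from In: {In}.
Min-cut edges: In→P (6), In→Q (7); capacity 6 + 7 = 13.
This cut is saturated, so no flow can exceed 13.

13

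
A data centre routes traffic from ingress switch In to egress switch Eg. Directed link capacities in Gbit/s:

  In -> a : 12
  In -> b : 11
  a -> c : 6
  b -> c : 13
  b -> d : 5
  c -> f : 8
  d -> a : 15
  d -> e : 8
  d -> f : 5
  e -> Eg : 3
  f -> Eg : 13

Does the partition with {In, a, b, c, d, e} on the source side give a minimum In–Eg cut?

No — its capacity is 16, but the minimum cut has capacity 13.

Given cut capacity: 8 + 5 + 3 = 16.
Augment In→a→c→f→Eg: bottleneck 6, flow now 6.
Augment In→b→c→f→Eg: bottleneck 2, flow now 8.
Augment In→b→d→e→Eg: bottleneck 3, flow now 11.
Augment In→b→d→f→Eg: bottleneck 2, flow now 13.
No augmenting path remains; maximum flow = 13.
In the residual graph, reachable from In: {In, a, b, c}.
Min-cut edges: b→d (5), c→f (8); capacity 5 + 8 = 13.
Cut capacity 16 exceeds the max flow 13, so it is not minimum.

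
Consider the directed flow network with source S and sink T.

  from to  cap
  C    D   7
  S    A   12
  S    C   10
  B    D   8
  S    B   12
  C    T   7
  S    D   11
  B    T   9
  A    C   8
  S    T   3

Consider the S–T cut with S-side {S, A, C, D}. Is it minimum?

Given cut capacity: 12 + 3 + 7 = 22.
Augment S→T: bottleneck 3, flow now 3.
Augment S→B→T: bottleneck 9, flow now 12.
Augment S→C→T: bottleneck 7, flow now 19.
No augmenting path remains; maximum flow = 19.
In the residual graph, reachable from S: {S, A, B, C, D}.
Min-cut edges: S→T (3), B→T (9), C→T (7); capacity 3 + 9 + 7 = 19.
Cut capacity 22 exceeds the max flow 19, so it is not minimum.

No — its capacity is 22, but the minimum cut has capacity 19.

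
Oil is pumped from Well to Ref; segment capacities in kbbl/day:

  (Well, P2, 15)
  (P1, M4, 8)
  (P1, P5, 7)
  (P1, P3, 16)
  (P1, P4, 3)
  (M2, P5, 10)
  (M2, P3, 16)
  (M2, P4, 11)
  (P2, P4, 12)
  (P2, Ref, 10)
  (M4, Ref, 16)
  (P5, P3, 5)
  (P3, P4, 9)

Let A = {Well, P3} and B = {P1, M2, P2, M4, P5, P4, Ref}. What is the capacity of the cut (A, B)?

24

Edges leaving {Well, P3}: Well→P2 (15), P3→P4 (9).
Cut capacity = 15 + 9 = 24.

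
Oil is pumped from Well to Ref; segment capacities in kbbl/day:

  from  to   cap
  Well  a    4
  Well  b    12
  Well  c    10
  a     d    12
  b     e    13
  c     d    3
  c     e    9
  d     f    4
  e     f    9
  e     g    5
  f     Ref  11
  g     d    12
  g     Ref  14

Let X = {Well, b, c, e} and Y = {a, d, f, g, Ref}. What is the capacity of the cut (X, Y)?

Edges leaving {Well, b, c, e}: Well→a (4), c→d (3), e→f (9), e→g (5).
Cut capacity = 4 + 3 + 9 + 5 = 21.

21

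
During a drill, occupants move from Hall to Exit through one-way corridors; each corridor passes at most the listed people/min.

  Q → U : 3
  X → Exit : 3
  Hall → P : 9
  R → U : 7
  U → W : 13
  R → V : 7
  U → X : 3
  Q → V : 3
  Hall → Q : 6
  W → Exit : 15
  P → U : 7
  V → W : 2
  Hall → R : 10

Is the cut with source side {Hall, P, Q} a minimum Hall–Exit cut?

No — its capacity is 23, but the minimum cut has capacity 18.

Given cut capacity: 10 + 7 + 3 + 3 = 23.
Augment Hall→P→U→W→Exit: bottleneck 7, flow now 7.
Augment Hall→Q→U→W→Exit: bottleneck 3, flow now 10.
Augment Hall→Q→V→W→Exit: bottleneck 2, flow now 12.
Augment Hall→R→U→W→Exit: bottleneck 3, flow now 15.
Augment Hall→R→U→X→Exit: bottleneck 3, flow now 18.
No augmenting path remains; maximum flow = 18.
In the residual graph, reachable from Hall: {Hall, P, Q, R, U, V}.
Min-cut edges: U→W (13), U→X (3), V→W (2); capacity 13 + 3 + 2 = 18.
Cut capacity 23 exceeds the max flow 18, so it is not minimum.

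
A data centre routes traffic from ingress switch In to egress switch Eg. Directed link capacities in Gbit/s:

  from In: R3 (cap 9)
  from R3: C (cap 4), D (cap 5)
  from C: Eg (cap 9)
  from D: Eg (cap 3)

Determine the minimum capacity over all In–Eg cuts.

7

Augment In→R3→C→Eg: bottleneck 4, flow now 4.
Augment In→R3→D→Eg: bottleneck 3, flow now 7.
No augmenting path remains; maximum flow = 7.
By max-flow min-cut, the minimum cut capacity equals the max flow.
In the residual graph, reachable from In: {In, R3, D}.
Min-cut edges: R3→C (4), D→Eg (3); capacity 4 + 3 = 7.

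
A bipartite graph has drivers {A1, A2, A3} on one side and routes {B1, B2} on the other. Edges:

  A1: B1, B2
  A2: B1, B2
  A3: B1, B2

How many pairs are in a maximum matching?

2

Unit-capacity flow: source→left, listed edges, right→sink; max matching = max flow.
Augmenting path A1→B1 (+1); matched 1.
Augmenting path A2→B2 (+1); matched 2.
No augmenting path remains; maximum matching = 2.
König certificate: {B1, B2} is a vertex cover of size 2 (every listed pair touches it), so no matching can be larger.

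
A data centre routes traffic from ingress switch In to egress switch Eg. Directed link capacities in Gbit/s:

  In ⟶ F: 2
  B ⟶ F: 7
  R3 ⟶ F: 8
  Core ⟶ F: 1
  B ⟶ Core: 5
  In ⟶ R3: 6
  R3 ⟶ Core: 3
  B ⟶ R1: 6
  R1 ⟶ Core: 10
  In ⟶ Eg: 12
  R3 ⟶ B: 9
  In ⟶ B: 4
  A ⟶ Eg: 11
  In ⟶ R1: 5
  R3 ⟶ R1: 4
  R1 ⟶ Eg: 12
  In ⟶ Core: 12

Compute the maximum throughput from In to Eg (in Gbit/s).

Augment In→Eg: bottleneck 12, flow now 12.
Augment In→R1→Eg: bottleneck 5, flow now 17.
Augment In→R3→R1→Eg: bottleneck 4, flow now 21.
Augment In→B→R1→Eg: bottleneck 3, flow now 24.
No augmenting path remains; maximum flow = 24.
In the residual graph, reachable from In: {In, R3, B, R1, F, Core}.
Min-cut edges: In→Eg (12), R1→Eg (12); capacity 12 + 12 = 24.
This cut is saturated, so no flow can exceed 24.

24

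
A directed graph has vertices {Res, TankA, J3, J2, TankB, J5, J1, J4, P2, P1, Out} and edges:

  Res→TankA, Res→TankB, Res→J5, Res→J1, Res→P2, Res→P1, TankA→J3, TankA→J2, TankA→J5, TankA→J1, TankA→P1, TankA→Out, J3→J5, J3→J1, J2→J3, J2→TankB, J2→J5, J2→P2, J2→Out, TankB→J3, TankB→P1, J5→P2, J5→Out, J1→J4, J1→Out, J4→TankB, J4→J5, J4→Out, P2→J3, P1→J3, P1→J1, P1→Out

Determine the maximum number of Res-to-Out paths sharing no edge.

5

Assign every edge capacity 1; by Menger, the answer equals the max flow.
Path Res→TankA→Out (+1); total 1.
Path Res→J5→Out (+1); total 2.
Path Res→J1→Out (+1); total 3.
Path Res→P1→Out (+1); total 4.
Path Res→TankB→J3→J1→J4→Out (+1); total 5.
No residual Res→Out path; max flow = 5.
Certifying cut of size 5: {J1→J4, J1→Out, J5→Out, P1→Out, Res→TankA}.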